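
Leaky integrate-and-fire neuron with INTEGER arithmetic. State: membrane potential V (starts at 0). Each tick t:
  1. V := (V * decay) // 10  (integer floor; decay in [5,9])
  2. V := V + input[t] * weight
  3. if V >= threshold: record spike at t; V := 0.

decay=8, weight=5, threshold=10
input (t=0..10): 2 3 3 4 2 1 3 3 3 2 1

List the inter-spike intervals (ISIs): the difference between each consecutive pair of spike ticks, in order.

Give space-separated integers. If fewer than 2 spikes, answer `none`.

t=0: input=2 -> V=0 FIRE
t=1: input=3 -> V=0 FIRE
t=2: input=3 -> V=0 FIRE
t=3: input=4 -> V=0 FIRE
t=4: input=2 -> V=0 FIRE
t=5: input=1 -> V=5
t=6: input=3 -> V=0 FIRE
t=7: input=3 -> V=0 FIRE
t=8: input=3 -> V=0 FIRE
t=9: input=2 -> V=0 FIRE
t=10: input=1 -> V=5

Answer: 1 1 1 1 2 1 1 1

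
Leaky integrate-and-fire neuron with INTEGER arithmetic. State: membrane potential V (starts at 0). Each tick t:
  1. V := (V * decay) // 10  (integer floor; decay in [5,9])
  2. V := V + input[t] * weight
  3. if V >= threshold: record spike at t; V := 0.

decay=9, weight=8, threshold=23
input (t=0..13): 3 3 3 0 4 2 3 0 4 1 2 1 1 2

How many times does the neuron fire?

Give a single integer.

t=0: input=3 -> V=0 FIRE
t=1: input=3 -> V=0 FIRE
t=2: input=3 -> V=0 FIRE
t=3: input=0 -> V=0
t=4: input=4 -> V=0 FIRE
t=5: input=2 -> V=16
t=6: input=3 -> V=0 FIRE
t=7: input=0 -> V=0
t=8: input=4 -> V=0 FIRE
t=9: input=1 -> V=8
t=10: input=2 -> V=0 FIRE
t=11: input=1 -> V=8
t=12: input=1 -> V=15
t=13: input=2 -> V=0 FIRE

Answer: 8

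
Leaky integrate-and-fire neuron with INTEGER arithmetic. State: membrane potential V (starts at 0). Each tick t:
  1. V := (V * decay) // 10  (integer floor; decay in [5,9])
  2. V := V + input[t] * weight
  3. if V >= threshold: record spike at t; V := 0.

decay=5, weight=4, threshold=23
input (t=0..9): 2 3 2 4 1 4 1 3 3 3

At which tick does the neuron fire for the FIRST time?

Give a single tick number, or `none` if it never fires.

t=0: input=2 -> V=8
t=1: input=3 -> V=16
t=2: input=2 -> V=16
t=3: input=4 -> V=0 FIRE
t=4: input=1 -> V=4
t=5: input=4 -> V=18
t=6: input=1 -> V=13
t=7: input=3 -> V=18
t=8: input=3 -> V=21
t=9: input=3 -> V=22

Answer: 3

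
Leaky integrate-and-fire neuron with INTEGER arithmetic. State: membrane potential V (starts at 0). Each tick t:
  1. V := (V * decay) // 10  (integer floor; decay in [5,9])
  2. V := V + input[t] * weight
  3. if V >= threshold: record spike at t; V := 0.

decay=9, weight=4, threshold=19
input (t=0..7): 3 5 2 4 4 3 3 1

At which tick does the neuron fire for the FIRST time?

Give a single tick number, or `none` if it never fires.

Answer: 1

Derivation:
t=0: input=3 -> V=12
t=1: input=5 -> V=0 FIRE
t=2: input=2 -> V=8
t=3: input=4 -> V=0 FIRE
t=4: input=4 -> V=16
t=5: input=3 -> V=0 FIRE
t=6: input=3 -> V=12
t=7: input=1 -> V=14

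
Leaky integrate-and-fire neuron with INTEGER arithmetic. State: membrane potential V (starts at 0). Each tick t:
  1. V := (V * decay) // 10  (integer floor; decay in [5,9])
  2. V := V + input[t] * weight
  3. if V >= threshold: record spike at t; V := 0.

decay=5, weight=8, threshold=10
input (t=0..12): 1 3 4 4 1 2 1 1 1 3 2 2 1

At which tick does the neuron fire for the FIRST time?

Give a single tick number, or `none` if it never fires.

Answer: 1

Derivation:
t=0: input=1 -> V=8
t=1: input=3 -> V=0 FIRE
t=2: input=4 -> V=0 FIRE
t=3: input=4 -> V=0 FIRE
t=4: input=1 -> V=8
t=5: input=2 -> V=0 FIRE
t=6: input=1 -> V=8
t=7: input=1 -> V=0 FIRE
t=8: input=1 -> V=8
t=9: input=3 -> V=0 FIRE
t=10: input=2 -> V=0 FIRE
t=11: input=2 -> V=0 FIRE
t=12: input=1 -> V=8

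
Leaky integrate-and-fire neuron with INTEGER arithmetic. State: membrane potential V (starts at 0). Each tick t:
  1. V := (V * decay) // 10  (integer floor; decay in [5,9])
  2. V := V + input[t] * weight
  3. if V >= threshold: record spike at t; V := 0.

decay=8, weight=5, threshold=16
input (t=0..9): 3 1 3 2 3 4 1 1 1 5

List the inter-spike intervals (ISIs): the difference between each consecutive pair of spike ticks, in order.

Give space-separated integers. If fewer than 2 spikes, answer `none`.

t=0: input=3 -> V=15
t=1: input=1 -> V=0 FIRE
t=2: input=3 -> V=15
t=3: input=2 -> V=0 FIRE
t=4: input=3 -> V=15
t=5: input=4 -> V=0 FIRE
t=6: input=1 -> V=5
t=7: input=1 -> V=9
t=8: input=1 -> V=12
t=9: input=5 -> V=0 FIRE

Answer: 2 2 4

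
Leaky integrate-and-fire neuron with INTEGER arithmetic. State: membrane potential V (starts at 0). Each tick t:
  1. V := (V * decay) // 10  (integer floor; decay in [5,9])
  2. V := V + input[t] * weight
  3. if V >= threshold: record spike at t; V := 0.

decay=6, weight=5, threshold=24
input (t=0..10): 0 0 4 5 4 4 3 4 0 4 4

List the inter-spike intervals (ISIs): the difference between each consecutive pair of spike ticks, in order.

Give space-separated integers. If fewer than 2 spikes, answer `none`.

t=0: input=0 -> V=0
t=1: input=0 -> V=0
t=2: input=4 -> V=20
t=3: input=5 -> V=0 FIRE
t=4: input=4 -> V=20
t=5: input=4 -> V=0 FIRE
t=6: input=3 -> V=15
t=7: input=4 -> V=0 FIRE
t=8: input=0 -> V=0
t=9: input=4 -> V=20
t=10: input=4 -> V=0 FIRE

Answer: 2 2 3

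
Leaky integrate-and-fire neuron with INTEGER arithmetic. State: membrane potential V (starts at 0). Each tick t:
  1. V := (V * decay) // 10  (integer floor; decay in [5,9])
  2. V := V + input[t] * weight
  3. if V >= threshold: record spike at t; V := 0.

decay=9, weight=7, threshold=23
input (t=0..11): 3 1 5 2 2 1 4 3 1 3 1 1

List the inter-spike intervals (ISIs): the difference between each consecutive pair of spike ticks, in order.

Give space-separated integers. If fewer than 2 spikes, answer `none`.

t=0: input=3 -> V=21
t=1: input=1 -> V=0 FIRE
t=2: input=5 -> V=0 FIRE
t=3: input=2 -> V=14
t=4: input=2 -> V=0 FIRE
t=5: input=1 -> V=7
t=6: input=4 -> V=0 FIRE
t=7: input=3 -> V=21
t=8: input=1 -> V=0 FIRE
t=9: input=3 -> V=21
t=10: input=1 -> V=0 FIRE
t=11: input=1 -> V=7

Answer: 1 2 2 2 2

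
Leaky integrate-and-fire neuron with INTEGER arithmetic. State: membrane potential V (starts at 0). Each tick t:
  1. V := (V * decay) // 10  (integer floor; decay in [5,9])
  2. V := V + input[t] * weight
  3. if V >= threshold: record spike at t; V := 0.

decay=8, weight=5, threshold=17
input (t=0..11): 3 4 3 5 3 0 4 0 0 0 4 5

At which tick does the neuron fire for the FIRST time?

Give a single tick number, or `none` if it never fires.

Answer: 1

Derivation:
t=0: input=3 -> V=15
t=1: input=4 -> V=0 FIRE
t=2: input=3 -> V=15
t=3: input=5 -> V=0 FIRE
t=4: input=3 -> V=15
t=5: input=0 -> V=12
t=6: input=4 -> V=0 FIRE
t=7: input=0 -> V=0
t=8: input=0 -> V=0
t=9: input=0 -> V=0
t=10: input=4 -> V=0 FIRE
t=11: input=5 -> V=0 FIRE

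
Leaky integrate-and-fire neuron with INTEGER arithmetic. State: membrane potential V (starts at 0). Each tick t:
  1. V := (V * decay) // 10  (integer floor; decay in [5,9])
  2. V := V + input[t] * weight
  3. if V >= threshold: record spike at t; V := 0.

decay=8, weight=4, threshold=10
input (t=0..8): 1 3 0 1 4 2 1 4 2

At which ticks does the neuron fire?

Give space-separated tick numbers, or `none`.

Answer: 1 4 6 7

Derivation:
t=0: input=1 -> V=4
t=1: input=3 -> V=0 FIRE
t=2: input=0 -> V=0
t=3: input=1 -> V=4
t=4: input=4 -> V=0 FIRE
t=5: input=2 -> V=8
t=6: input=1 -> V=0 FIRE
t=7: input=4 -> V=0 FIRE
t=8: input=2 -> V=8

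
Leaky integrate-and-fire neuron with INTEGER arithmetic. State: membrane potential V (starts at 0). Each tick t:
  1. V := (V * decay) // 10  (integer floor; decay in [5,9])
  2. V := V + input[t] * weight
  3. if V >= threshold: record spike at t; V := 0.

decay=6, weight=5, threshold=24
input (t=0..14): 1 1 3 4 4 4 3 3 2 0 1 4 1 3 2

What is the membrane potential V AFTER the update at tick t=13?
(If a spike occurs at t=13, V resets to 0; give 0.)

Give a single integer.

Answer: 18

Derivation:
t=0: input=1 -> V=5
t=1: input=1 -> V=8
t=2: input=3 -> V=19
t=3: input=4 -> V=0 FIRE
t=4: input=4 -> V=20
t=5: input=4 -> V=0 FIRE
t=6: input=3 -> V=15
t=7: input=3 -> V=0 FIRE
t=8: input=2 -> V=10
t=9: input=0 -> V=6
t=10: input=1 -> V=8
t=11: input=4 -> V=0 FIRE
t=12: input=1 -> V=5
t=13: input=3 -> V=18
t=14: input=2 -> V=20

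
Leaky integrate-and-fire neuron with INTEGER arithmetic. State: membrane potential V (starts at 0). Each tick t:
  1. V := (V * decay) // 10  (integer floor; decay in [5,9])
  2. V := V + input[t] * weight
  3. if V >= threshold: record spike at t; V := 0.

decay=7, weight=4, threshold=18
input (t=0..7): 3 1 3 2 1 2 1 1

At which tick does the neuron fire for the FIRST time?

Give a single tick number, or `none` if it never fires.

Answer: 2

Derivation:
t=0: input=3 -> V=12
t=1: input=1 -> V=12
t=2: input=3 -> V=0 FIRE
t=3: input=2 -> V=8
t=4: input=1 -> V=9
t=5: input=2 -> V=14
t=6: input=1 -> V=13
t=7: input=1 -> V=13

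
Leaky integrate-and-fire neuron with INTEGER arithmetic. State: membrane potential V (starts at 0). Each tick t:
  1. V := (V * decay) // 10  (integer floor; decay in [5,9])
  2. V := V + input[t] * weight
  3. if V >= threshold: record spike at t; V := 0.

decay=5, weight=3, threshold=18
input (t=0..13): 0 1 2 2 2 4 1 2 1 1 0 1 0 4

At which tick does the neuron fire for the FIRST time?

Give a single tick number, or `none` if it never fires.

Answer: none

Derivation:
t=0: input=0 -> V=0
t=1: input=1 -> V=3
t=2: input=2 -> V=7
t=3: input=2 -> V=9
t=4: input=2 -> V=10
t=5: input=4 -> V=17
t=6: input=1 -> V=11
t=7: input=2 -> V=11
t=8: input=1 -> V=8
t=9: input=1 -> V=7
t=10: input=0 -> V=3
t=11: input=1 -> V=4
t=12: input=0 -> V=2
t=13: input=4 -> V=13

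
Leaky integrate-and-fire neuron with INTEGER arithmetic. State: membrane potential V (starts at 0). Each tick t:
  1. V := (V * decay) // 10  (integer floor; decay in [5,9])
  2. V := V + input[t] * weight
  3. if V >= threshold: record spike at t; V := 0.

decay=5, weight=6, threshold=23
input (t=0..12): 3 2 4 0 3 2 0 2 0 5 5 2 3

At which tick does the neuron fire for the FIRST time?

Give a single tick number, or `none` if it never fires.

t=0: input=3 -> V=18
t=1: input=2 -> V=21
t=2: input=4 -> V=0 FIRE
t=3: input=0 -> V=0
t=4: input=3 -> V=18
t=5: input=2 -> V=21
t=6: input=0 -> V=10
t=7: input=2 -> V=17
t=8: input=0 -> V=8
t=9: input=5 -> V=0 FIRE
t=10: input=5 -> V=0 FIRE
t=11: input=2 -> V=12
t=12: input=3 -> V=0 FIRE

Answer: 2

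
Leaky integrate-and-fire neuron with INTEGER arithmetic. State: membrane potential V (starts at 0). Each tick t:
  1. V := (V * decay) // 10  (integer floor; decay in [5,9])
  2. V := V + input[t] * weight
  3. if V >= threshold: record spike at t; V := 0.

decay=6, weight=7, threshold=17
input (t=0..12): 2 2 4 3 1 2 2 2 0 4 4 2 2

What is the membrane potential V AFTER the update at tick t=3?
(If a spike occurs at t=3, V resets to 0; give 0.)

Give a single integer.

t=0: input=2 -> V=14
t=1: input=2 -> V=0 FIRE
t=2: input=4 -> V=0 FIRE
t=3: input=3 -> V=0 FIRE
t=4: input=1 -> V=7
t=5: input=2 -> V=0 FIRE
t=6: input=2 -> V=14
t=7: input=2 -> V=0 FIRE
t=8: input=0 -> V=0
t=9: input=4 -> V=0 FIRE
t=10: input=4 -> V=0 FIRE
t=11: input=2 -> V=14
t=12: input=2 -> V=0 FIRE

Answer: 0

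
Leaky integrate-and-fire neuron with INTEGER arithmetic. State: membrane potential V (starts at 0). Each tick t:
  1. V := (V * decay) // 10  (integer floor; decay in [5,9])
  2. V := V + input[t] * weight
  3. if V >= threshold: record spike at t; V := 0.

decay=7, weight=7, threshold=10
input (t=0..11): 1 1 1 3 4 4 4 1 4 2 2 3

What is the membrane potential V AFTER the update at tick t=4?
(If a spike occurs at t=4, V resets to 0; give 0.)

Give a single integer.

t=0: input=1 -> V=7
t=1: input=1 -> V=0 FIRE
t=2: input=1 -> V=7
t=3: input=3 -> V=0 FIRE
t=4: input=4 -> V=0 FIRE
t=5: input=4 -> V=0 FIRE
t=6: input=4 -> V=0 FIRE
t=7: input=1 -> V=7
t=8: input=4 -> V=0 FIRE
t=9: input=2 -> V=0 FIRE
t=10: input=2 -> V=0 FIRE
t=11: input=3 -> V=0 FIRE

Answer: 0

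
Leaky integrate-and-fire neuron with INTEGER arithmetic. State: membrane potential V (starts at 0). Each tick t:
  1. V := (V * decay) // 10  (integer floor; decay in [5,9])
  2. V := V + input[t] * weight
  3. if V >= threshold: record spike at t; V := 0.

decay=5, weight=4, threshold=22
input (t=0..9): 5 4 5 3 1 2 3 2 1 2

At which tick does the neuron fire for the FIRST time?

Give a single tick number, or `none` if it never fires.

Answer: 1

Derivation:
t=0: input=5 -> V=20
t=1: input=4 -> V=0 FIRE
t=2: input=5 -> V=20
t=3: input=3 -> V=0 FIRE
t=4: input=1 -> V=4
t=5: input=2 -> V=10
t=6: input=3 -> V=17
t=7: input=2 -> V=16
t=8: input=1 -> V=12
t=9: input=2 -> V=14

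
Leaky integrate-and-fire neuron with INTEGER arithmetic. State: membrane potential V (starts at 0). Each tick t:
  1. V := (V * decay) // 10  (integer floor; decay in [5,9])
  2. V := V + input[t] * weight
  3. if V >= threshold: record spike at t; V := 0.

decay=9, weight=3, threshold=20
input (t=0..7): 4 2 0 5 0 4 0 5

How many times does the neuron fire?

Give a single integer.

t=0: input=4 -> V=12
t=1: input=2 -> V=16
t=2: input=0 -> V=14
t=3: input=5 -> V=0 FIRE
t=4: input=0 -> V=0
t=5: input=4 -> V=12
t=6: input=0 -> V=10
t=7: input=5 -> V=0 FIRE

Answer: 2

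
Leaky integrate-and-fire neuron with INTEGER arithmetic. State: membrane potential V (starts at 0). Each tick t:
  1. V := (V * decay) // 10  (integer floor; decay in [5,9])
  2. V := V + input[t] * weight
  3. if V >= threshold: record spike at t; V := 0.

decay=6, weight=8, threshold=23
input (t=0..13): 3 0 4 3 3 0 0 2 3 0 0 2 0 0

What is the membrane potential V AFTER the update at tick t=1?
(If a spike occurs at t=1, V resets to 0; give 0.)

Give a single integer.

Answer: 0

Derivation:
t=0: input=3 -> V=0 FIRE
t=1: input=0 -> V=0
t=2: input=4 -> V=0 FIRE
t=3: input=3 -> V=0 FIRE
t=4: input=3 -> V=0 FIRE
t=5: input=0 -> V=0
t=6: input=0 -> V=0
t=7: input=2 -> V=16
t=8: input=3 -> V=0 FIRE
t=9: input=0 -> V=0
t=10: input=0 -> V=0
t=11: input=2 -> V=16
t=12: input=0 -> V=9
t=13: input=0 -> V=5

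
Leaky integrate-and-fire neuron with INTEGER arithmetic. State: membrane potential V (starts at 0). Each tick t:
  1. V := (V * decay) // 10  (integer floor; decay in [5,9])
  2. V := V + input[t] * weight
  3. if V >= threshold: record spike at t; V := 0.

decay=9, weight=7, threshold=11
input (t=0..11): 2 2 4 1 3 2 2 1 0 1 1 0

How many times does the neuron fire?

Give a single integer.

t=0: input=2 -> V=0 FIRE
t=1: input=2 -> V=0 FIRE
t=2: input=4 -> V=0 FIRE
t=3: input=1 -> V=7
t=4: input=3 -> V=0 FIRE
t=5: input=2 -> V=0 FIRE
t=6: input=2 -> V=0 FIRE
t=7: input=1 -> V=7
t=8: input=0 -> V=6
t=9: input=1 -> V=0 FIRE
t=10: input=1 -> V=7
t=11: input=0 -> V=6

Answer: 7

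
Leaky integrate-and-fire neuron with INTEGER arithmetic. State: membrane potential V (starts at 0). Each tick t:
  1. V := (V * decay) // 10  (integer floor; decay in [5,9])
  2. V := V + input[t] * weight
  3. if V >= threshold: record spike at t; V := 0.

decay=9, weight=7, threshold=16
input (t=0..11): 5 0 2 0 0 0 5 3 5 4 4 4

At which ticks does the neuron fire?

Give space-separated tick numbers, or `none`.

t=0: input=5 -> V=0 FIRE
t=1: input=0 -> V=0
t=2: input=2 -> V=14
t=3: input=0 -> V=12
t=4: input=0 -> V=10
t=5: input=0 -> V=9
t=6: input=5 -> V=0 FIRE
t=7: input=3 -> V=0 FIRE
t=8: input=5 -> V=0 FIRE
t=9: input=4 -> V=0 FIRE
t=10: input=4 -> V=0 FIRE
t=11: input=4 -> V=0 FIRE

Answer: 0 6 7 8 9 10 11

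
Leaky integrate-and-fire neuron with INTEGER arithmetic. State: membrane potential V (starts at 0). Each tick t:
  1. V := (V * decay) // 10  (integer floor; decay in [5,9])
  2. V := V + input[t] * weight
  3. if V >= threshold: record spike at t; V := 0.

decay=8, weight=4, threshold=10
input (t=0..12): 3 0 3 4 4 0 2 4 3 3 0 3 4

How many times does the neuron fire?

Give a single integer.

t=0: input=3 -> V=0 FIRE
t=1: input=0 -> V=0
t=2: input=3 -> V=0 FIRE
t=3: input=4 -> V=0 FIRE
t=4: input=4 -> V=0 FIRE
t=5: input=0 -> V=0
t=6: input=2 -> V=8
t=7: input=4 -> V=0 FIRE
t=8: input=3 -> V=0 FIRE
t=9: input=3 -> V=0 FIRE
t=10: input=0 -> V=0
t=11: input=3 -> V=0 FIRE
t=12: input=4 -> V=0 FIRE

Answer: 9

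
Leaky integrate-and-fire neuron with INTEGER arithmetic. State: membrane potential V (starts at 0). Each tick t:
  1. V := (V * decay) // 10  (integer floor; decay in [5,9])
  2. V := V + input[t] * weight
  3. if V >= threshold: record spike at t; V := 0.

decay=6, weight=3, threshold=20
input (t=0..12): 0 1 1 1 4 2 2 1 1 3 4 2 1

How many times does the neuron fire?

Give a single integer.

Answer: 1

Derivation:
t=0: input=0 -> V=0
t=1: input=1 -> V=3
t=2: input=1 -> V=4
t=3: input=1 -> V=5
t=4: input=4 -> V=15
t=5: input=2 -> V=15
t=6: input=2 -> V=15
t=7: input=1 -> V=12
t=8: input=1 -> V=10
t=9: input=3 -> V=15
t=10: input=4 -> V=0 FIRE
t=11: input=2 -> V=6
t=12: input=1 -> V=6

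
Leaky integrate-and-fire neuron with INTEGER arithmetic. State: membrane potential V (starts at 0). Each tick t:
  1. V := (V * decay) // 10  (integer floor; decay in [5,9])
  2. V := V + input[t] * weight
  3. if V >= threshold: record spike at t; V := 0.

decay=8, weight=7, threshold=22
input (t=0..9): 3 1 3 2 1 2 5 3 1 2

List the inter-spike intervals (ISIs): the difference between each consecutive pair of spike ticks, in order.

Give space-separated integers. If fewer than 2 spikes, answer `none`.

Answer: 2 3 2

Derivation:
t=0: input=3 -> V=21
t=1: input=1 -> V=0 FIRE
t=2: input=3 -> V=21
t=3: input=2 -> V=0 FIRE
t=4: input=1 -> V=7
t=5: input=2 -> V=19
t=6: input=5 -> V=0 FIRE
t=7: input=3 -> V=21
t=8: input=1 -> V=0 FIRE
t=9: input=2 -> V=14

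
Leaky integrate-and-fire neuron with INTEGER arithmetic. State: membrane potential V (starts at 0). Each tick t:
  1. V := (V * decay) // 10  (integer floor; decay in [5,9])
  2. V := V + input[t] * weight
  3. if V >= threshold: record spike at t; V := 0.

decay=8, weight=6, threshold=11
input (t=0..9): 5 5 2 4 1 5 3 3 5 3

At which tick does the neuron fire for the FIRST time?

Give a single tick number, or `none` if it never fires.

Answer: 0

Derivation:
t=0: input=5 -> V=0 FIRE
t=1: input=5 -> V=0 FIRE
t=2: input=2 -> V=0 FIRE
t=3: input=4 -> V=0 FIRE
t=4: input=1 -> V=6
t=5: input=5 -> V=0 FIRE
t=6: input=3 -> V=0 FIRE
t=7: input=3 -> V=0 FIRE
t=8: input=5 -> V=0 FIRE
t=9: input=3 -> V=0 FIRE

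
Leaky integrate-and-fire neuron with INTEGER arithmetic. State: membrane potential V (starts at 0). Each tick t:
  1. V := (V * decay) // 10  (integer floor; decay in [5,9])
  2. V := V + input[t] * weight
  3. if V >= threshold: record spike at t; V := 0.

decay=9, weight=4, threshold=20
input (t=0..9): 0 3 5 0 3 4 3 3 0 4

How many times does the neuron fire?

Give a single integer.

t=0: input=0 -> V=0
t=1: input=3 -> V=12
t=2: input=5 -> V=0 FIRE
t=3: input=0 -> V=0
t=4: input=3 -> V=12
t=5: input=4 -> V=0 FIRE
t=6: input=3 -> V=12
t=7: input=3 -> V=0 FIRE
t=8: input=0 -> V=0
t=9: input=4 -> V=16

Answer: 3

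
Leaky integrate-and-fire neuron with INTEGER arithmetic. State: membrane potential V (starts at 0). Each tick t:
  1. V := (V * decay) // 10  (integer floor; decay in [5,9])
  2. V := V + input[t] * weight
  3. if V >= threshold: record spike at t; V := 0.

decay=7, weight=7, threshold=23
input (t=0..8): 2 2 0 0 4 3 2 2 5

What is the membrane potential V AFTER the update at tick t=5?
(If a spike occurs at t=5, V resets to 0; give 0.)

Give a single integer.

t=0: input=2 -> V=14
t=1: input=2 -> V=0 FIRE
t=2: input=0 -> V=0
t=3: input=0 -> V=0
t=4: input=4 -> V=0 FIRE
t=5: input=3 -> V=21
t=6: input=2 -> V=0 FIRE
t=7: input=2 -> V=14
t=8: input=5 -> V=0 FIRE

Answer: 21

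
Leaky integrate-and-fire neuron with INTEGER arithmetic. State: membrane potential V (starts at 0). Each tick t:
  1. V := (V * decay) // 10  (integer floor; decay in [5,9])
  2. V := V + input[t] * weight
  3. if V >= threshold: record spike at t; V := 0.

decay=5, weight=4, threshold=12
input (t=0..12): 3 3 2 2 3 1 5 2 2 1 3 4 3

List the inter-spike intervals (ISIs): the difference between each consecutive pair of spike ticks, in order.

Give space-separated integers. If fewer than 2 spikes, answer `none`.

Answer: 1 2 1 2 2 2 1 1

Derivation:
t=0: input=3 -> V=0 FIRE
t=1: input=3 -> V=0 FIRE
t=2: input=2 -> V=8
t=3: input=2 -> V=0 FIRE
t=4: input=3 -> V=0 FIRE
t=5: input=1 -> V=4
t=6: input=5 -> V=0 FIRE
t=7: input=2 -> V=8
t=8: input=2 -> V=0 FIRE
t=9: input=1 -> V=4
t=10: input=3 -> V=0 FIRE
t=11: input=4 -> V=0 FIRE
t=12: input=3 -> V=0 FIRE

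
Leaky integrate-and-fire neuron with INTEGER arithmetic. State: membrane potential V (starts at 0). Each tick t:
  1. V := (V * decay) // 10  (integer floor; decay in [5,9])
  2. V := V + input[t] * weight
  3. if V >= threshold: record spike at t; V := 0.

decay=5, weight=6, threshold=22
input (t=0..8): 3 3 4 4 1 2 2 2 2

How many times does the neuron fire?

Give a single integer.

t=0: input=3 -> V=18
t=1: input=3 -> V=0 FIRE
t=2: input=4 -> V=0 FIRE
t=3: input=4 -> V=0 FIRE
t=4: input=1 -> V=6
t=5: input=2 -> V=15
t=6: input=2 -> V=19
t=7: input=2 -> V=21
t=8: input=2 -> V=0 FIRE

Answer: 4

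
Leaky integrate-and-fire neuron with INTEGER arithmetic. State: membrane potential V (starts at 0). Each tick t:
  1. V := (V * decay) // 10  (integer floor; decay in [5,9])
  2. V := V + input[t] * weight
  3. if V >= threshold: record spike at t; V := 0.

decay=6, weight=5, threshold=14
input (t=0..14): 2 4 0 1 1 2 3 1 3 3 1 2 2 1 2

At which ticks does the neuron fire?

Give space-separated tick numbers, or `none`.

Answer: 1 5 6 8 9 12

Derivation:
t=0: input=2 -> V=10
t=1: input=4 -> V=0 FIRE
t=2: input=0 -> V=0
t=3: input=1 -> V=5
t=4: input=1 -> V=8
t=5: input=2 -> V=0 FIRE
t=6: input=3 -> V=0 FIRE
t=7: input=1 -> V=5
t=8: input=3 -> V=0 FIRE
t=9: input=3 -> V=0 FIRE
t=10: input=1 -> V=5
t=11: input=2 -> V=13
t=12: input=2 -> V=0 FIRE
t=13: input=1 -> V=5
t=14: input=2 -> V=13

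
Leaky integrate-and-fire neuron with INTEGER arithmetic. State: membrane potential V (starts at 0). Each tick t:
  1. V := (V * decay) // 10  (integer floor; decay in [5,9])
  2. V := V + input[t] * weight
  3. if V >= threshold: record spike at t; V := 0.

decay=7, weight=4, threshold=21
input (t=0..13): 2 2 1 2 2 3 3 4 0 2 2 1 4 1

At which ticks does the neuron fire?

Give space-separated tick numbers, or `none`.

Answer: 5 7 12

Derivation:
t=0: input=2 -> V=8
t=1: input=2 -> V=13
t=2: input=1 -> V=13
t=3: input=2 -> V=17
t=4: input=2 -> V=19
t=5: input=3 -> V=0 FIRE
t=6: input=3 -> V=12
t=7: input=4 -> V=0 FIRE
t=8: input=0 -> V=0
t=9: input=2 -> V=8
t=10: input=2 -> V=13
t=11: input=1 -> V=13
t=12: input=4 -> V=0 FIRE
t=13: input=1 -> V=4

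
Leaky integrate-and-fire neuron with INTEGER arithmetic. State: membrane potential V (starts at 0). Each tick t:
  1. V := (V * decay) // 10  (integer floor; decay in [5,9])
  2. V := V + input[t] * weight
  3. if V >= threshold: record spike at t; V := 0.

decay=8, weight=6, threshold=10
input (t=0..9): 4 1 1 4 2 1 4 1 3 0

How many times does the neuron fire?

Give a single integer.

Answer: 6

Derivation:
t=0: input=4 -> V=0 FIRE
t=1: input=1 -> V=6
t=2: input=1 -> V=0 FIRE
t=3: input=4 -> V=0 FIRE
t=4: input=2 -> V=0 FIRE
t=5: input=1 -> V=6
t=6: input=4 -> V=0 FIRE
t=7: input=1 -> V=6
t=8: input=3 -> V=0 FIRE
t=9: input=0 -> V=0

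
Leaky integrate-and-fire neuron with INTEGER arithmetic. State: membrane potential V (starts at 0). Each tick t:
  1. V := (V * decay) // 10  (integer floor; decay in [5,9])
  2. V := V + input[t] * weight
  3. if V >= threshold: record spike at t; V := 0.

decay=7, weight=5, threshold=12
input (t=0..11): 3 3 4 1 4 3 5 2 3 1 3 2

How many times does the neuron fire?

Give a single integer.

t=0: input=3 -> V=0 FIRE
t=1: input=3 -> V=0 FIRE
t=2: input=4 -> V=0 FIRE
t=3: input=1 -> V=5
t=4: input=4 -> V=0 FIRE
t=5: input=3 -> V=0 FIRE
t=6: input=5 -> V=0 FIRE
t=7: input=2 -> V=10
t=8: input=3 -> V=0 FIRE
t=9: input=1 -> V=5
t=10: input=3 -> V=0 FIRE
t=11: input=2 -> V=10

Answer: 8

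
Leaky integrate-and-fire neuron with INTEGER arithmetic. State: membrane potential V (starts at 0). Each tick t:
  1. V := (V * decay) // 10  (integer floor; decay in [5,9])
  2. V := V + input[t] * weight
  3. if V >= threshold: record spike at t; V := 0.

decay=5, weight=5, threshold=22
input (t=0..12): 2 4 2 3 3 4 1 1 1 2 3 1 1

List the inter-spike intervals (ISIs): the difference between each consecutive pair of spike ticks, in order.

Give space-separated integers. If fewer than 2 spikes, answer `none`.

Answer: 3 6

Derivation:
t=0: input=2 -> V=10
t=1: input=4 -> V=0 FIRE
t=2: input=2 -> V=10
t=3: input=3 -> V=20
t=4: input=3 -> V=0 FIRE
t=5: input=4 -> V=20
t=6: input=1 -> V=15
t=7: input=1 -> V=12
t=8: input=1 -> V=11
t=9: input=2 -> V=15
t=10: input=3 -> V=0 FIRE
t=11: input=1 -> V=5
t=12: input=1 -> V=7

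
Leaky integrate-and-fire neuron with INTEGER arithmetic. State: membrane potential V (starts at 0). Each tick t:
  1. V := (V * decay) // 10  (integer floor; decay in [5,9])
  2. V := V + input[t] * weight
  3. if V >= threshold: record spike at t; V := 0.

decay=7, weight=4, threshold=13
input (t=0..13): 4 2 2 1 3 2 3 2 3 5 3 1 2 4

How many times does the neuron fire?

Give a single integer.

t=0: input=4 -> V=0 FIRE
t=1: input=2 -> V=8
t=2: input=2 -> V=0 FIRE
t=3: input=1 -> V=4
t=4: input=3 -> V=0 FIRE
t=5: input=2 -> V=8
t=6: input=3 -> V=0 FIRE
t=7: input=2 -> V=8
t=8: input=3 -> V=0 FIRE
t=9: input=5 -> V=0 FIRE
t=10: input=3 -> V=12
t=11: input=1 -> V=12
t=12: input=2 -> V=0 FIRE
t=13: input=4 -> V=0 FIRE

Answer: 8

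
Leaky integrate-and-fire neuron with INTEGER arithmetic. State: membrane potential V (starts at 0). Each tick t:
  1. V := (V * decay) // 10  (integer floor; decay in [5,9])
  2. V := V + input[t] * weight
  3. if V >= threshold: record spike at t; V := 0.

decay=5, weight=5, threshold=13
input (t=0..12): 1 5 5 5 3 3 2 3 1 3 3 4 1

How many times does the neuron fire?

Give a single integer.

Answer: 9

Derivation:
t=0: input=1 -> V=5
t=1: input=5 -> V=0 FIRE
t=2: input=5 -> V=0 FIRE
t=3: input=5 -> V=0 FIRE
t=4: input=3 -> V=0 FIRE
t=5: input=3 -> V=0 FIRE
t=6: input=2 -> V=10
t=7: input=3 -> V=0 FIRE
t=8: input=1 -> V=5
t=9: input=3 -> V=0 FIRE
t=10: input=3 -> V=0 FIRE
t=11: input=4 -> V=0 FIRE
t=12: input=1 -> V=5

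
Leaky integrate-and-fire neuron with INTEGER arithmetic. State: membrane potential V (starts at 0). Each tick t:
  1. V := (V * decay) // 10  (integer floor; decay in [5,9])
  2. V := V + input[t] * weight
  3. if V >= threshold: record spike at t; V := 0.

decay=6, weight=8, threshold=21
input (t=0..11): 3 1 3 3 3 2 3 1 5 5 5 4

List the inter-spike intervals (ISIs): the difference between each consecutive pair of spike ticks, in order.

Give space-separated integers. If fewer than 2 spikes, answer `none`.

t=0: input=3 -> V=0 FIRE
t=1: input=1 -> V=8
t=2: input=3 -> V=0 FIRE
t=3: input=3 -> V=0 FIRE
t=4: input=3 -> V=0 FIRE
t=5: input=2 -> V=16
t=6: input=3 -> V=0 FIRE
t=7: input=1 -> V=8
t=8: input=5 -> V=0 FIRE
t=9: input=5 -> V=0 FIRE
t=10: input=5 -> V=0 FIRE
t=11: input=4 -> V=0 FIRE

Answer: 2 1 1 2 2 1 1 1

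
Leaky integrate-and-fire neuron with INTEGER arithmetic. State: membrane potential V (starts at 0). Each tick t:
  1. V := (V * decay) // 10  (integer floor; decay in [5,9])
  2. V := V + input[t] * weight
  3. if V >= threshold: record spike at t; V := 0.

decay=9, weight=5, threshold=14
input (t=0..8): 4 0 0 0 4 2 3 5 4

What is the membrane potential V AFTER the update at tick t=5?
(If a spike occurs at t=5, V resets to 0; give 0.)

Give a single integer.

t=0: input=4 -> V=0 FIRE
t=1: input=0 -> V=0
t=2: input=0 -> V=0
t=3: input=0 -> V=0
t=4: input=4 -> V=0 FIRE
t=5: input=2 -> V=10
t=6: input=3 -> V=0 FIRE
t=7: input=5 -> V=0 FIRE
t=8: input=4 -> V=0 FIRE

Answer: 10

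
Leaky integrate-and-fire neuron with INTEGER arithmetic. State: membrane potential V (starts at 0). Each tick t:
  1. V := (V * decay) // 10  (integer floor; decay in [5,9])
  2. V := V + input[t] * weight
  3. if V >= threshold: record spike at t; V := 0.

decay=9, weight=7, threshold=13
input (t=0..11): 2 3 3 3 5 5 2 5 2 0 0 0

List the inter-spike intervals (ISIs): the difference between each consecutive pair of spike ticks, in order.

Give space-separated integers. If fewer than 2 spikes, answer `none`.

t=0: input=2 -> V=0 FIRE
t=1: input=3 -> V=0 FIRE
t=2: input=3 -> V=0 FIRE
t=3: input=3 -> V=0 FIRE
t=4: input=5 -> V=0 FIRE
t=5: input=5 -> V=0 FIRE
t=6: input=2 -> V=0 FIRE
t=7: input=5 -> V=0 FIRE
t=8: input=2 -> V=0 FIRE
t=9: input=0 -> V=0
t=10: input=0 -> V=0
t=11: input=0 -> V=0

Answer: 1 1 1 1 1 1 1 1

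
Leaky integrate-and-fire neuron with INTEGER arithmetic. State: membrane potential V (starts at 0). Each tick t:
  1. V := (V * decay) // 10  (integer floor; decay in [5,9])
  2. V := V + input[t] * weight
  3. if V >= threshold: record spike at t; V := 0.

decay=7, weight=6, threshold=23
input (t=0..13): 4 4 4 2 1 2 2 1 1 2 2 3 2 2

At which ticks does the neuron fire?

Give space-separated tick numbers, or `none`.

Answer: 0 1 2 6 10 12

Derivation:
t=0: input=4 -> V=0 FIRE
t=1: input=4 -> V=0 FIRE
t=2: input=4 -> V=0 FIRE
t=3: input=2 -> V=12
t=4: input=1 -> V=14
t=5: input=2 -> V=21
t=6: input=2 -> V=0 FIRE
t=7: input=1 -> V=6
t=8: input=1 -> V=10
t=9: input=2 -> V=19
t=10: input=2 -> V=0 FIRE
t=11: input=3 -> V=18
t=12: input=2 -> V=0 FIRE
t=13: input=2 -> V=12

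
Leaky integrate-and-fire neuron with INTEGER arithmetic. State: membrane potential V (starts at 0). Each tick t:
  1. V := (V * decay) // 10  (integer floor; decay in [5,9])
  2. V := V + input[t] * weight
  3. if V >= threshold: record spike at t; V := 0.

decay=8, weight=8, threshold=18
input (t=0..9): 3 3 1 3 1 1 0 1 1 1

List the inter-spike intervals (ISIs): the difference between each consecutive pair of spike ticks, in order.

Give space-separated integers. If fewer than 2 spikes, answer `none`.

t=0: input=3 -> V=0 FIRE
t=1: input=3 -> V=0 FIRE
t=2: input=1 -> V=8
t=3: input=3 -> V=0 FIRE
t=4: input=1 -> V=8
t=5: input=1 -> V=14
t=6: input=0 -> V=11
t=7: input=1 -> V=16
t=8: input=1 -> V=0 FIRE
t=9: input=1 -> V=8

Answer: 1 2 5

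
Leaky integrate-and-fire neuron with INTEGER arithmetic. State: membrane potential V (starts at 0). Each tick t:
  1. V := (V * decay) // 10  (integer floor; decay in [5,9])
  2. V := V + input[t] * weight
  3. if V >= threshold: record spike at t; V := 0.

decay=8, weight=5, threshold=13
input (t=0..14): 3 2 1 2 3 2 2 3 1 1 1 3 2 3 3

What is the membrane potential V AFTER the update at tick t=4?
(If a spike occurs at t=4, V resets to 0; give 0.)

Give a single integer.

Answer: 0

Derivation:
t=0: input=3 -> V=0 FIRE
t=1: input=2 -> V=10
t=2: input=1 -> V=0 FIRE
t=3: input=2 -> V=10
t=4: input=3 -> V=0 FIRE
t=5: input=2 -> V=10
t=6: input=2 -> V=0 FIRE
t=7: input=3 -> V=0 FIRE
t=8: input=1 -> V=5
t=9: input=1 -> V=9
t=10: input=1 -> V=12
t=11: input=3 -> V=0 FIRE
t=12: input=2 -> V=10
t=13: input=3 -> V=0 FIRE
t=14: input=3 -> V=0 FIRE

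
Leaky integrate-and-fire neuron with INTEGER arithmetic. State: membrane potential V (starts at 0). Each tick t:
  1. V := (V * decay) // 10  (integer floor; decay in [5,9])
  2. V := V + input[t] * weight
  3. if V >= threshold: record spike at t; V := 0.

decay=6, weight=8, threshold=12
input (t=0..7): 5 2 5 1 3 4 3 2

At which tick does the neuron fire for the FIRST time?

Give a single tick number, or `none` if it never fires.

Answer: 0

Derivation:
t=0: input=5 -> V=0 FIRE
t=1: input=2 -> V=0 FIRE
t=2: input=5 -> V=0 FIRE
t=3: input=1 -> V=8
t=4: input=3 -> V=0 FIRE
t=5: input=4 -> V=0 FIRE
t=6: input=3 -> V=0 FIRE
t=7: input=2 -> V=0 FIRE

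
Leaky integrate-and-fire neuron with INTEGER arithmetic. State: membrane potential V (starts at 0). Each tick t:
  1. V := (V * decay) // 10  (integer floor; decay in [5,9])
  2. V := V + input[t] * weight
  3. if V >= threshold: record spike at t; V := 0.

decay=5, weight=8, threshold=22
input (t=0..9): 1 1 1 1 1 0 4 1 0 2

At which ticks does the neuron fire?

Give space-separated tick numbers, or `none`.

Answer: 6

Derivation:
t=0: input=1 -> V=8
t=1: input=1 -> V=12
t=2: input=1 -> V=14
t=3: input=1 -> V=15
t=4: input=1 -> V=15
t=5: input=0 -> V=7
t=6: input=4 -> V=0 FIRE
t=7: input=1 -> V=8
t=8: input=0 -> V=4
t=9: input=2 -> V=18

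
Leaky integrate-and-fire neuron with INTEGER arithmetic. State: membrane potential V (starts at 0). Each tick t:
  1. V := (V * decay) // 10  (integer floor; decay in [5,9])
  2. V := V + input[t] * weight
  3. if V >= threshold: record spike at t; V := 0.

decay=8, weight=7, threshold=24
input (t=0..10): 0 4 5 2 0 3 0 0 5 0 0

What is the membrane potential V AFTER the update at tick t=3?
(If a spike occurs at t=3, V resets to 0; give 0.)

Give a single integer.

Answer: 14

Derivation:
t=0: input=0 -> V=0
t=1: input=4 -> V=0 FIRE
t=2: input=5 -> V=0 FIRE
t=3: input=2 -> V=14
t=4: input=0 -> V=11
t=5: input=3 -> V=0 FIRE
t=6: input=0 -> V=0
t=7: input=0 -> V=0
t=8: input=5 -> V=0 FIRE
t=9: input=0 -> V=0
t=10: input=0 -> V=0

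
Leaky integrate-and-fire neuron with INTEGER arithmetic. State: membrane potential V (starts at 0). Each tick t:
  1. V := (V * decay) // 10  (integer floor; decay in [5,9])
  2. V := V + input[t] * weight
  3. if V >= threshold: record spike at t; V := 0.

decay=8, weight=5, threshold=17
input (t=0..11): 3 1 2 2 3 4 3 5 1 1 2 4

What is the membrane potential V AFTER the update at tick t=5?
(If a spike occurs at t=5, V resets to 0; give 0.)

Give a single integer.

Answer: 0

Derivation:
t=0: input=3 -> V=15
t=1: input=1 -> V=0 FIRE
t=2: input=2 -> V=10
t=3: input=2 -> V=0 FIRE
t=4: input=3 -> V=15
t=5: input=4 -> V=0 FIRE
t=6: input=3 -> V=15
t=7: input=5 -> V=0 FIRE
t=8: input=1 -> V=5
t=9: input=1 -> V=9
t=10: input=2 -> V=0 FIRE
t=11: input=4 -> V=0 FIRE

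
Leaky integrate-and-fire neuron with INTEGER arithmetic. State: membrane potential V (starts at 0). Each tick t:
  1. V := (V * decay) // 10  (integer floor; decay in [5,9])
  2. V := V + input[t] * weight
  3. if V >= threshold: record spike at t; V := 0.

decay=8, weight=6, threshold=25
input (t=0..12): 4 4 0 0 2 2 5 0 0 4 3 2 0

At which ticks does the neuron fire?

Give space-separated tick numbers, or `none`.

Answer: 1 6 10

Derivation:
t=0: input=4 -> V=24
t=1: input=4 -> V=0 FIRE
t=2: input=0 -> V=0
t=3: input=0 -> V=0
t=4: input=2 -> V=12
t=5: input=2 -> V=21
t=6: input=5 -> V=0 FIRE
t=7: input=0 -> V=0
t=8: input=0 -> V=0
t=9: input=4 -> V=24
t=10: input=3 -> V=0 FIRE
t=11: input=2 -> V=12
t=12: input=0 -> V=9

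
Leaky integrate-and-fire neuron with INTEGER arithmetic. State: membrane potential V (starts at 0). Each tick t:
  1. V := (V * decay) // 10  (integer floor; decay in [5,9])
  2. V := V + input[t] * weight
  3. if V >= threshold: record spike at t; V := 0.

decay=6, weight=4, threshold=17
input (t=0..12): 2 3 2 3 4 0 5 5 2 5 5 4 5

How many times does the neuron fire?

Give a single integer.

Answer: 7

Derivation:
t=0: input=2 -> V=8
t=1: input=3 -> V=16
t=2: input=2 -> V=0 FIRE
t=3: input=3 -> V=12
t=4: input=4 -> V=0 FIRE
t=5: input=0 -> V=0
t=6: input=5 -> V=0 FIRE
t=7: input=5 -> V=0 FIRE
t=8: input=2 -> V=8
t=9: input=5 -> V=0 FIRE
t=10: input=5 -> V=0 FIRE
t=11: input=4 -> V=16
t=12: input=5 -> V=0 FIRE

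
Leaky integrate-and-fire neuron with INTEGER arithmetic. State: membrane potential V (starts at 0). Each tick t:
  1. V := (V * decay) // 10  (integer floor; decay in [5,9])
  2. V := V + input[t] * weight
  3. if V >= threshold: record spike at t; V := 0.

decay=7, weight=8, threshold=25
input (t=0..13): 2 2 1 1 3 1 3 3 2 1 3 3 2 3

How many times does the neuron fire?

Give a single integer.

t=0: input=2 -> V=16
t=1: input=2 -> V=0 FIRE
t=2: input=1 -> V=8
t=3: input=1 -> V=13
t=4: input=3 -> V=0 FIRE
t=5: input=1 -> V=8
t=6: input=3 -> V=0 FIRE
t=7: input=3 -> V=24
t=8: input=2 -> V=0 FIRE
t=9: input=1 -> V=8
t=10: input=3 -> V=0 FIRE
t=11: input=3 -> V=24
t=12: input=2 -> V=0 FIRE
t=13: input=3 -> V=24

Answer: 6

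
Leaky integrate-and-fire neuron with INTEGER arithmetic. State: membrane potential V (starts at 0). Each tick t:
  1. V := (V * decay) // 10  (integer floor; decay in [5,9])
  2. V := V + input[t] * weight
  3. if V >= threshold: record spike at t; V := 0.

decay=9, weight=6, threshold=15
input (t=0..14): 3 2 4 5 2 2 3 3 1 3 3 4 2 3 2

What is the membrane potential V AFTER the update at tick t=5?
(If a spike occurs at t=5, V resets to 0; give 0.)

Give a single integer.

t=0: input=3 -> V=0 FIRE
t=1: input=2 -> V=12
t=2: input=4 -> V=0 FIRE
t=3: input=5 -> V=0 FIRE
t=4: input=2 -> V=12
t=5: input=2 -> V=0 FIRE
t=6: input=3 -> V=0 FIRE
t=7: input=3 -> V=0 FIRE
t=8: input=1 -> V=6
t=9: input=3 -> V=0 FIRE
t=10: input=3 -> V=0 FIRE
t=11: input=4 -> V=0 FIRE
t=12: input=2 -> V=12
t=13: input=3 -> V=0 FIRE
t=14: input=2 -> V=12

Answer: 0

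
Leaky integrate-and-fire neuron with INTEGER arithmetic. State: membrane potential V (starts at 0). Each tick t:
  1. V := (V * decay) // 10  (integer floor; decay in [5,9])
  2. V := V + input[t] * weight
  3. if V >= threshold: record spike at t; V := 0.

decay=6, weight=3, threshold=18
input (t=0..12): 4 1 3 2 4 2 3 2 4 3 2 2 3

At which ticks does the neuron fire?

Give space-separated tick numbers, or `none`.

Answer: 4 8

Derivation:
t=0: input=4 -> V=12
t=1: input=1 -> V=10
t=2: input=3 -> V=15
t=3: input=2 -> V=15
t=4: input=4 -> V=0 FIRE
t=5: input=2 -> V=6
t=6: input=3 -> V=12
t=7: input=2 -> V=13
t=8: input=4 -> V=0 FIRE
t=9: input=3 -> V=9
t=10: input=2 -> V=11
t=11: input=2 -> V=12
t=12: input=3 -> V=16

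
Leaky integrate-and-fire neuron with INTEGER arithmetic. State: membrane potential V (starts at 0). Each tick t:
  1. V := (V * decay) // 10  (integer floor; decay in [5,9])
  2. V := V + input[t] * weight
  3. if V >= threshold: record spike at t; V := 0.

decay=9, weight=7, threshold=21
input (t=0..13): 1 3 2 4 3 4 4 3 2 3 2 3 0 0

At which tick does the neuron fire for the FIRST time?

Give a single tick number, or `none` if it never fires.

Answer: 1

Derivation:
t=0: input=1 -> V=7
t=1: input=3 -> V=0 FIRE
t=2: input=2 -> V=14
t=3: input=4 -> V=0 FIRE
t=4: input=3 -> V=0 FIRE
t=5: input=4 -> V=0 FIRE
t=6: input=4 -> V=0 FIRE
t=7: input=3 -> V=0 FIRE
t=8: input=2 -> V=14
t=9: input=3 -> V=0 FIRE
t=10: input=2 -> V=14
t=11: input=3 -> V=0 FIRE
t=12: input=0 -> V=0
t=13: input=0 -> V=0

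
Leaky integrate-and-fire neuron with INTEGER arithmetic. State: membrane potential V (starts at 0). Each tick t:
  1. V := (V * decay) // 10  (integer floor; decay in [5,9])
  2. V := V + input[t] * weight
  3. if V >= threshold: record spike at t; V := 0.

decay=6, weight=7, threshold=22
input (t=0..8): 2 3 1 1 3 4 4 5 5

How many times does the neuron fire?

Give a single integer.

Answer: 6

Derivation:
t=0: input=2 -> V=14
t=1: input=3 -> V=0 FIRE
t=2: input=1 -> V=7
t=3: input=1 -> V=11
t=4: input=3 -> V=0 FIRE
t=5: input=4 -> V=0 FIRE
t=6: input=4 -> V=0 FIRE
t=7: input=5 -> V=0 FIRE
t=8: input=5 -> V=0 FIRE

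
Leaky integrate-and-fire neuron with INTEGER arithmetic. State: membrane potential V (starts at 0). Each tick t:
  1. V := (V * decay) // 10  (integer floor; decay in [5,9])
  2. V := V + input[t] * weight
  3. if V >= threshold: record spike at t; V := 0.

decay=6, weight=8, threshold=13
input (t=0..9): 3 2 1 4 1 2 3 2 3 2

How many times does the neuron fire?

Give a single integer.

Answer: 8

Derivation:
t=0: input=3 -> V=0 FIRE
t=1: input=2 -> V=0 FIRE
t=2: input=1 -> V=8
t=3: input=4 -> V=0 FIRE
t=4: input=1 -> V=8
t=5: input=2 -> V=0 FIRE
t=6: input=3 -> V=0 FIRE
t=7: input=2 -> V=0 FIRE
t=8: input=3 -> V=0 FIRE
t=9: input=2 -> V=0 FIRE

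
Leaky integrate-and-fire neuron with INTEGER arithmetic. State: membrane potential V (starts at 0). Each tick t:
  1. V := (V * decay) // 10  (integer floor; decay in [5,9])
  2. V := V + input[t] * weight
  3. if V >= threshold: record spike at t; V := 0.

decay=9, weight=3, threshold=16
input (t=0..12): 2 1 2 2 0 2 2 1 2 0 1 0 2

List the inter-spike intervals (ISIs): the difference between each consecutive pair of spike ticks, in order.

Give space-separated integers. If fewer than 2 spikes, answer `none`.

t=0: input=2 -> V=6
t=1: input=1 -> V=8
t=2: input=2 -> V=13
t=3: input=2 -> V=0 FIRE
t=4: input=0 -> V=0
t=5: input=2 -> V=6
t=6: input=2 -> V=11
t=7: input=1 -> V=12
t=8: input=2 -> V=0 FIRE
t=9: input=0 -> V=0
t=10: input=1 -> V=3
t=11: input=0 -> V=2
t=12: input=2 -> V=7

Answer: 5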